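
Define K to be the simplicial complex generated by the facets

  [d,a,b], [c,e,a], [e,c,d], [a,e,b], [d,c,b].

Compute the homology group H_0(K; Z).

H_0 ≅ Z.

Order the vertices as a < b < c < d < e. Listing each simplex with vertices in this order, K has dimension 2 with simplices:

  0-simplices (5): a, b, c, d, e
  1-simplices (10): ab, ac, ad, ae, bc, bd, be, cd, ce, de
  2-simplices (5): abd, abe, ace, bcd, cde

giving chain groups C_0 ≅ Z^5, C_1 ≅ Z^10, C_2 ≅ Z^5.

Boundary ∂_1: C_1 → C_0 maps an edge to its endpoints' difference, ∂[p,q] = q − p.
This gives a 5×10 integer matrix of rank 4; reducing to Smith normal form yields diagonal entries (1,1,1,1).

The boundary map ∂_2: C_2 → C_1 sends each 2-simplex [p,q,r] to [q,r] − [p,r] + [p,q]. For instance
  ∂abd = bd − ad + ab,
  ∂cde = de − ce + cd.
The 10×5 boundary matrix has rank 5 and Smith normal form diag(1,1,1,1,1).

Reading off H_k = ker ∂_k / im ∂_{k+1}:

  H_0: rank C_0 − rank ∂_1 = 5 − 4 = 1, and the invariant factors of ∂_1 are all 1, so H_0 ≅ Z.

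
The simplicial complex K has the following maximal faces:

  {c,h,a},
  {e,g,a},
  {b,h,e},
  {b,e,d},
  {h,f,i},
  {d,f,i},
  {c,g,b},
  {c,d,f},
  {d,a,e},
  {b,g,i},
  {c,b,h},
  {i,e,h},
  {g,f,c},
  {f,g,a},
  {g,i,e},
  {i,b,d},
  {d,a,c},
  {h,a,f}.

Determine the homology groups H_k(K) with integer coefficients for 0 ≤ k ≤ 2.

H_0 = Z,  H_1 = Z ⊕ Z/2,  H_2 = 0.

K has 9 vertices, 27 edges, 18 triangles.
rank ∂_0 = 0, rank ∂_1 = 8 ⇒ b_0 = 9 − 0 − 8 = 1; all invariant factors of ∂_1 are 1 so no torsion. So H_0 ≅ Z.
rank ∂_1 = 8, rank ∂_2 = 18 ⇒ b_1 = 27 − 8 − 18 = 1; ∂_2 has invariant factor(s) [2] giving torsion. So H_1 ≅ Z ⊕ Z/2.
rank ∂_2 = 18, rank ∂_3 = 0 ⇒ b_2 = 18 − 18 − 0 = 0. So H_2 ≅ 0.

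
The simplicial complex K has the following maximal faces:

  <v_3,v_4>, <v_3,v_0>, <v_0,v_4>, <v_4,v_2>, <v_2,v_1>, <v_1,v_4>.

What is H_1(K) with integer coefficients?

H_1 = Z^2.

We work with the vertex ordering v_0 < v_1 < v_2 < v_3 < v_4. The simplices of K, each written with vertices in increasing order, are:

  0-simplices (5): [v_0], [v_1], [v_2], [v_3], [v_4]
  1-simplices (6): [v_0,v_3], [v_0,v_4], [v_1,v_2], [v_1,v_4], [v_2,v_4], [v_3,v_4]

giving chain groups C_0 ≅ Z^5, C_1 ≅ Z^6.

The boundary map ∂_1: C_1 → C_0 maps an edge to its endpoints' difference, ∂[p,q] = q − p.
This gives a 5×6 integer matrix of rank 4; reducing to Smith normal form yields diagonal entries (1,1,1,1).

From H_k ≅ ker(∂_k) / im(∂_{k+1}) we obtain:

  H_1: rank ker ∂_1 − rank ∂_2 = (6 − 4) − 0 = 2, and there is no ∂_2, so H_1 = Z^2.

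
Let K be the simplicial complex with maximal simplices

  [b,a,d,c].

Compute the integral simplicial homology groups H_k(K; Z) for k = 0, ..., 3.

H_0 = Z,  H_1 = 0,  H_2 = 0,  H_3 = 0.

Take the total order a < b < c < d on the vertex set. Then K (dimension 3) consists of the simplices:

  0-simplices (4): a, b, c, d
  1-simplices (6): ab, ac, ad, bc, bd, cd
  2-simplices (4): abc, abd, acd, bcd
  3-simplices (1): abcd

so the chain groups are C_0 ≅ Z^4, C_1 ≅ Z^6, C_2 ≅ Z^4, C_3 ≅ Z^1.

Boundary ∂_1: C_1 → C_0 sends each edge [p,q] (with p < q) to q − p. For instance
  ∂ab = b − a.
The resulting 4×6 matrix has rank 3, and its Smith normal form has invariant factors (1,1,1).

The boundary map ∂_2: C_2 → C_1 acts by ∂[p,q,r] = [q,r] − [p,r] + [p,q]. For instance
  ∂bcd = cd − bd + bc,
  ∂acd = cd − ad + ac.
The resulting 6×4 matrix has rank 3, and its Smith normal form has invariant factors (1,1,1).

Boundary ∂_3: C_3 → C_2 sends each 3-simplex σ to the alternating sum Σ_i (−1)^i (σ with its i-th vertex removed). For instance
  ∂abcd = bcd − acd + abd − abc.
The 4×1 boundary matrix has rank 1 and Smith normal form diag(1).

Computing H_k = (kernel of ∂_k) / (image of ∂_{k+1}):

  H_0: rank C_0 − rank ∂_1 = 4 − 3 = 1, and the invariant factors of ∂_1 are all 1, so H_0 = Z.
  H_1: rank ker ∂_1 − rank ∂_2 = (6 − 3) − 3 = 0, and the invariant factors of ∂_2 are all 1, so H_1 = 0.
  H_2: rank ker ∂_2 − rank ∂_3 = (4 − 3) − 1 = 0, and the invariant factors of ∂_3 are all 1, so H_2 = 0.
  H_3: rank ker ∂_3 − rank ∂_4 = (1 − 1) − 0 = 0, and there is no ∂_4, so H_3 = 0.

(K is a triangulation of the 3-simplex.)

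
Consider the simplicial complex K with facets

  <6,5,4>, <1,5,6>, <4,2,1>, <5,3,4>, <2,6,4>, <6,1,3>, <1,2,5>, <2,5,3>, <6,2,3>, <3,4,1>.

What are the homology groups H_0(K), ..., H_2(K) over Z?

H_0 = Z,  H_1 = Z_2,  H_2 = 0.

Order the vertices as 1 < 2 < 3 < 4 < 5 < 6. Listing each simplex with vertices in this order, K has dimension 2 with simplices:

  0-simplices (6): [1], [2], [3], [4], [5], [6]
  1-simplices (15): [1,2], [1,3], [1,4], [1,5], [1,6], [2,3], [2,4], [2,5], [2,6], [3,4], [3,5], [3,6], [4,5], [4,6], [5,6]
  2-simplices (10): [1,2,4], [1,2,5], [1,3,4], [1,3,6], [1,5,6], [2,3,5], [2,3,6], [2,4,6], [3,4,5], [4,5,6]

Hence C_0 ≅ Z^6, C_1 ≅ Z^15, C_2 ≅ Z^10.

The boundary map ∂_1: C_1 → C_0 is given by ∂[p,q] = [q] − [p]. For instance
  ∂[3,4] = [4] − [3].
This gives a 6×15 integer matrix of rank 5; reducing to Smith normal form yields diagonal entries (1,1,1,1,1).

Boundary ∂_2: C_2 → C_1 acts by ∂[p,q,r] = [q,r] − [p,r] + [p,q]. For instance
  ∂[4,5,6] = [5,6] − [4,6] + [4,5],
  ∂[3,4,5] = [4,5] − [3,5] + [3,4].
This gives a 15×10 integer matrix of rank 10; reducing to Smith normal form yields diagonal entries (1,1,1,1,1,1,1,1,1,2).

Reading off H_k = ker ∂_k / im ∂_{k+1}:

  H_0: rank C_0 − rank ∂_1 = 6 − 5 = 1, and the invariant factors of ∂_1 are all 1, so H_0 ≅ Z.
  H_1: rank ker ∂_1 − rank ∂_2 = (15 − 5) − 10 = 0, and ∂_2 has invariant factor 2 > 1, so H_1 ≅ Z_2.
  H_2: rank ker ∂_2 − rank ∂_3 = (10 − 10) − 0 = 0, and there is no ∂_3, so H_2 ≅ 0.

As a check, the Euler characteristic is 6 − 15 + 10 = 1, which agrees with 1 − 0 + 0 = 1.
(K is a triangulation of the real projective plane RP^2.)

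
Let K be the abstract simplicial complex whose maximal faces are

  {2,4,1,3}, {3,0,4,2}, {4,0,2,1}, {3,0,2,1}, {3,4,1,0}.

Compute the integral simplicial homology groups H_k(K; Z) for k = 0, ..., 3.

H_0 = Z,  H_1 = 0,  H_2 = 0,  H_3 = Z.

Take the total order 0 < 1 < 2 < 3 < 4 on the vertex set. Then K (dimension 3) consists of the simplices:

  0-simplices (5): [0], [1], [2], [3], [4]
  1-simplices (10): [0,1], [0,2], [0,3], [0,4], [1,2], [1,3], [1,4], [2,3], [2,4], [3,4]
  2-simplices (10): [0,1,2], [0,1,3], [0,1,4], [0,2,3], [0,2,4], [0,3,4], [1,2,3], [1,2,4], [1,3,4], [2,3,4]
  3-simplices (5): [0,1,2,3], [0,1,2,4], [0,1,3,4], [0,2,3,4], [1,2,3,4]

so the chain groups are C_0 ≅ Z^5, C_1 ≅ Z^10, C_2 ≅ Z^10, C_3 ≅ Z^5.

The boundary map ∂_1: C_1 → C_0 is given by ∂[p,q] = [q] − [p].
The resulting 5×10 matrix has rank 4, and its Smith normal form has invariant factors (1,1,1,1).

The boundary map ∂_2: C_2 → C_1 sends each 2-simplex [p,q,r] to [q,r] − [p,r] + [p,q]. For instance
  ∂[1,2,3] = [2,3] − [1,3] + [1,2],
  ∂[0,3,4] = [3,4] − [0,4] + [0,3].
The resulting 10×10 matrix has rank 6, and its Smith normal form has invariant factors (1,1,1,1,1,1).

∂_3: C_3 → C_2 sends each 3-simplex σ to the alternating sum Σ_i (−1)^i (σ with its i-th vertex removed). For instance
  ∂[0,1,3,4] = [1,3,4] − [0,3,4] + [0,1,4] − [0,1,3],
  ∂[0,2,3,4] = [2,3,4] − [0,3,4] + [0,2,4] − [0,2,3].
The resulting 10×5 matrix has rank 4, and its Smith normal form has invariant factors (1,1,1,1).

Computing H_k = (kernel of ∂_k) / (image of ∂_{k+1}):

  H_0: rank C_0 − rank ∂_1 = 5 − 4 = 1, and the invariant factors of ∂_1 are all 1, so H_0 = Z.
  H_1: rank ker ∂_1 − rank ∂_2 = (10 − 4) − 6 = 0, and the invariant factors of ∂_2 are all 1, so H_1 = 0.
  H_2: rank ker ∂_2 − rank ∂_3 = (10 − 6) − 4 = 0, and the invariant factors of ∂_3 are all 1, so H_2 = 0.
  H_3: rank ker ∂_3 − rank ∂_4 = (5 − 4) − 0 = 1, and there is no ∂_4, so H_3 = Z.

(K is a triangulation of the 3-sphere S^3.)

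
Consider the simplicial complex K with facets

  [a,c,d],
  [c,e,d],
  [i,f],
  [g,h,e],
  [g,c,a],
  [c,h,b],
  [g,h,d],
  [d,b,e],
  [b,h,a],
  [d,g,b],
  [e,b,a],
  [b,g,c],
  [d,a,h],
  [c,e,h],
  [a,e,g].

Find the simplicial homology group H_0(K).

Fix the vertex order a < b < c < d < e < f < g < h < i and write every simplex with vertices in increasing order. Then dim K = 2 and the simplices of K are:

  0-simplices (9): a, b, c, d, e, f, g, h, i
  1-simplices (22): ab, ac, ad, ae, ag, ah, bc, bd, be, bg, bh, cd, ce, cg, ch, de, dg, dh, eg, eh, fi, gh
  2-simplices (14): abe, abh, acd, acg, adh, aeg, bcg, bch, bde, bdg, cde, ceh, dgh, egh

Hence C_0 ≅ Z^9, C_1 ≅ Z^22, C_2 ≅ Z^14.

The boundary map ∂_1: C_1 → C_0 is given by ∂[p,q] = [q] − [p]. For instance
  ∂cg = g − c.
The 9×22 boundary matrix has rank 7 and Smith normal form diag(1,1,1,1,1,1,1).

The boundary map ∂_2: C_2 → C_1 acts by ∂[p,q,r] = [q,r] − [p,r] + [p,q]. For instance
  ∂bcg = cg − bg + bc,
  ∂acd = cd − ad + ac.
The resulting 22×14 matrix has rank 13, and its Smith normal form has invariant factors (1,1,1,1,1,1,1,1,1,1,1,1,1).

Now H_k = ker ∂_k / im ∂_{k+1}, so:

  H_0: rank C_0 − rank ∂_1 = 9 − 7 = 2, and the invariant factors of ∂_1 are all 1, so H_0 = Z^2.

(K is a triangulation of the disjoint union of the torus T^2 and the 1-simplex.)

H_0 = Z^2.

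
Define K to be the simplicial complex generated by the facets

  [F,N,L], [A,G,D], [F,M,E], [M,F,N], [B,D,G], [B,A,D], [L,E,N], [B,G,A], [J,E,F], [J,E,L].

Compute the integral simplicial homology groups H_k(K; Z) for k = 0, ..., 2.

H_0 = Z^2,  H_1 = Z,  H_2 = Z.

Order the vertices as A < B < D < E < F < G < J < L < M < N. Listing each simplex with vertices in this order, K has dimension 2 with simplices:

  0-simplices (10): A, B, D, E, F, G, J, L, M, N
  1-simplices (18): AB, AD, AG, BD, BG, DG, EF, EJ, EL, EM, EN, FJ, FL, FM, FN, JL, LN, MN
  2-simplices (10): ABD, ABG, ADG, BDG, EFJ, EFM, EJL, ELN, FLN, FMN

Hence C_0 ≅ Z^10, C_1 ≅ Z^18, C_2 ≅ Z^10.

∂_1: C_1 → C_0 maps an edge to its endpoints' difference, ∂[p,q] = q − p. For instance
  ∂DG = G − D.
This gives a 10×18 integer matrix of rank 8; reducing to Smith normal form yields diagonal entries (1,1,1,1,1,1,1,1).

∂_2: C_2 → C_1 maps a triangle to the signed sum of its edges. For instance
  ∂ABG = BG − AG + AB,
  ∂BDG = DG − BG + BD.
The 18×10 boundary matrix has rank 9 and Smith normal form diag(1,1,1,1,1,1,1,1,1).

Reading off H_k = ker ∂_k / im ∂_{k+1}:

  H_0: rank C_0 − rank ∂_1 = 10 − 8 = 2, and the invariant factors of ∂_1 are all 1, so H_0 ≅ Z^2.
  H_1: rank ker ∂_1 − rank ∂_2 = (18 − 8) − 9 = 1, and the invariant factors of ∂_2 are all 1, so H_1 ≅ Z.
  H_2: rank ker ∂_2 − rank ∂_3 = (10 − 9) − 0 = 1, and there is no ∂_3, so H_2 ≅ Z.

As a check, the Euler characteristic is 10 − 18 + 10 = 2, which agrees with 2 − 1 + 1 = 2.
(K is a triangulation of the disjoint union of the cylinder S^1 x I and the 2-sphere S^2.)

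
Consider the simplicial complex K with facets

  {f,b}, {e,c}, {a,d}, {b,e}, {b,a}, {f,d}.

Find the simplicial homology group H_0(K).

Take the total order a < b < c < d < e < f on the vertex set. Then K (dimension 1) consists of the simplices:

  0-simplices (6): a, b, c, d, e, f
  1-simplices (6): ab, ad, be, bf, ce, df

so the chain groups are C_0 ≅ Z^6, C_1 ≅ Z^6.

∂_1: C_1 → C_0 sends each edge [p,q] (with p < q) to q − p.
The 6×6 boundary matrix has rank 5 and Smith normal form diag(1,1,1,1,1).

Reading off H_k = ker ∂_k / im ∂_{k+1}:

  H_0: rank C_0 − rank ∂_1 = 6 − 5 = 1, and the invariant factors of ∂_1 are all 1, so H_0 ≅ Z.

H_0 = Z.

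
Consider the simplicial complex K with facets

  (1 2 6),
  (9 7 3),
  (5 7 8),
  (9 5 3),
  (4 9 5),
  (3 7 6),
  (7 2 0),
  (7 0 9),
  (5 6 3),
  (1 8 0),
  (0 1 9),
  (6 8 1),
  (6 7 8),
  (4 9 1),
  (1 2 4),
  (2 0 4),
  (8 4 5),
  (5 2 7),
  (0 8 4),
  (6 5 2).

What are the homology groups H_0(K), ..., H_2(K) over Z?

We work with the vertex ordering 0 < 1 < 2 < 3 < 4 < 5 < 6 < 7 < 8 < 9. The simplices of K, each written with vertices in increasing order, are:

  0-simplices (10): [0], [1], [2], [3], [4], [5], [6], [7], [8], [9]
  1-simplices (30): (30 of them)
  2-simplices (20): (20 of them)

Hence C_0 ≅ Z^10, C_1 ≅ Z^30, C_2 ≅ Z^20.

Boundary ∂_1: C_1 → C_0 is given by ∂[p,q] = [q] − [p].
This gives a 10×30 integer matrix of rank 9; reducing to Smith normal form yields diagonal entries (1,1,1,1,1,1,1,1,1).

Boundary ∂_2: C_2 → C_1 acts by ∂[p,q,r] = [q,r] − [p,r] + [p,q]. For instance
  ∂[1,2,6] = [2,6] − [1,6] + [1,2],
  ∂[2,5,7] = [5,7] − [2,7] + [2,5].
This gives a 30×20 integer matrix of rank 20; reducing to Smith normal form yields diagonal entries (1,1,1,1,1,1,1,1,1,1,1,1,1,1,1,1,1,1,1,2).

Reading off H_k = ker ∂_k / im ∂_{k+1}:

  H_0: rank C_0 − rank ∂_1 = 10 − 9 = 1, and the invariant factors of ∂_1 are all 1, so H_0 ≅ Z.
  H_1: rank ker ∂_1 − rank ∂_2 = (30 − 9) − 20 = 1, and ∂_2 has invariant factor 2 > 1, so H_1 ≅ Z ⊕ Z/2.
  H_2: rank ker ∂_2 − rank ∂_3 = (20 − 20) − 0 = 0, and there is no ∂_3, so H_2 ≅ 0.

As a check, the Euler characteristic is 10 − 30 + 20 = 0, which agrees with 1 − 1 + 0 = 0.

H_0 = Z,  H_1 = Z ⊕ Z/2,  H_2 = 0.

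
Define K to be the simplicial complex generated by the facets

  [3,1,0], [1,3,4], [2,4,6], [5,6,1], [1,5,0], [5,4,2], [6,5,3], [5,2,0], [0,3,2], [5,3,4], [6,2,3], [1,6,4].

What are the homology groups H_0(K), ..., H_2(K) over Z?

H_0 ≅ Z,  H_1 ≅ Z/2,  H_2 = 0.

Fix the vertex order 0 < 1 < 2 < 3 < 4 < 5 < 6 and write every simplex with vertices in increasing order. Then dim K = 2 and the simplices of K are:

  0-simplices (7): [0], [1], [2], [3], [4], [5], [6]
  1-simplices (18): [0,1], [0,2], [0,3], [0,5], [1,3], [1,4], [1,5], [1,6], [2,3], [2,4], [2,5], [2,6], [3,4], [3,5], [3,6], [4,5], [4,6], [5,6]
  2-simplices (12): [0,1,3], [0,1,5], [0,2,3], [0,2,5], [1,3,4], [1,4,6], [1,5,6], [2,3,6], [2,4,5], [2,4,6], [3,4,5], [3,5,6]

giving chain groups C_0 ≅ Z^7, C_1 ≅ Z^18, C_2 ≅ Z^12.

Boundary ∂_1: C_1 → C_0 sends each edge [p,q] (with p < q) to q − p.
As a 7×18 matrix over Z this has rank 6, with invariant factors (1,1,1,1,1,1).

Boundary ∂_2: C_2 → C_1 acts by ∂[p,q,r] = [q,r] − [p,r] + [p,q]. For instance
  ∂[0,1,3] = [1,3] − [0,3] + [0,1],
  ∂[2,4,5] = [4,5] − [2,5] + [2,4].
As a 18×12 matrix over Z this has rank 12, with invariant factors (1,1,1,1,1,1,1,1,1,1,1,2).

Reading off H_k = ker ∂_k / im ∂_{k+1}:

  H_0: rank C_0 − rank ∂_1 = 7 − 6 = 1, and the invariant factors of ∂_1 are all 1, so H_0 = Z.
  H_1: rank ker ∂_1 − rank ∂_2 = (18 − 6) − 12 = 0, and ∂_2 has invariant factor 2 > 1, so H_1 = Z/2.
  H_2: rank ker ∂_2 − rank ∂_3 = (12 − 12) − 0 = 0, and there is no ∂_3, so H_2 = 0.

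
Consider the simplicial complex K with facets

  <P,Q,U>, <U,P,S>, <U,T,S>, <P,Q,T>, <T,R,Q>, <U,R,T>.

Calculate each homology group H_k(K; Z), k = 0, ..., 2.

H_0 ≅ Z,  H_1 ≅ Z,  H_2 = 0.

Take the total order P < Q < R < S < T < U on the vertex set. Then K (dimension 2) consists of the simplices:

  0-simplices (6): P, Q, R, S, T, U
  1-simplices (12): PQ, PS, PT, PU, QR, QT, QU, RT, RU, ST, SU, TU
  2-simplices (6): PQT, PQU, PSU, QRT, RTU, STU

so the chain groups are C_0 ≅ Z^6, C_1 ≅ Z^12, C_2 ≅ Z^6.

The boundary map ∂_1: C_1 → C_0 maps an edge to its endpoints' difference, ∂[p,q] = q − p. For instance
  ∂ST = T − S.
The 6×12 boundary matrix has rank 5 and Smith normal form diag(1,1,1,1,1).

∂_2: C_2 → C_1 acts by ∂[p,q,r] = [q,r] − [p,r] + [p,q]. For instance
  ∂PQT = QT − PT + PQ,
  ∂QRT = RT − QT + QR.
The resulting 12×6 matrix has rank 6, and its Smith normal form has invariant factors (1,1,1,1,1,1).

From H_k ≅ ker(∂_k) / im(∂_{k+1}) we obtain:

  H_0: rank C_0 − rank ∂_1 = 6 − 5 = 1, and the invariant factors of ∂_1 are all 1, so H_0 ≅ Z.
  H_1: rank ker ∂_1 − rank ∂_2 = (12 − 5) − 6 = 1, and the invariant factors of ∂_2 are all 1, so H_1 ≅ Z.
  H_2: rank ker ∂_2 − rank ∂_3 = (6 − 6) − 0 = 0, and there is no ∂_3, so H_2 ≅ 0.

(K is a triangulation of the cylinder S^1 x I.)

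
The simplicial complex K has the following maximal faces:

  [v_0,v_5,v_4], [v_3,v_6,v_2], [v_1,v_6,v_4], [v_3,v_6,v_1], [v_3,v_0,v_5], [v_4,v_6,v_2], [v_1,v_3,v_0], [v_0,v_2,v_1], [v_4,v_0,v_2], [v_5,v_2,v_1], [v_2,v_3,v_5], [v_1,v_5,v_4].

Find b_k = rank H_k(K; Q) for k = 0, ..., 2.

Order the vertices as v_0 < v_1 < v_2 < v_3 < v_4 < v_5 < v_6. Listing each simplex with vertices in this order, K has dimension 2 with simplices:

  0-simplices (7): [v_0], [v_1], [v_2], [v_3], [v_4], [v_5], [v_6]
  1-simplices (18): (18 of them)
  2-simplices (12): (12 of them)

so the chain groups are C_0 ≅ Z^7, C_1 ≅ Z^18, C_2 ≅ Z^12.

∂_1: C_1 → C_0 maps an edge to its endpoints' difference, ∂[p,q] = q − p. For instance
  ∂[v_0,v_1] = [v_1] − [v_0].
This gives a 7×18 integer matrix of rank 6; reducing to Smith normal form yields diagonal entries (1,1,1,1,1,1).

∂_2: C_2 → C_1 acts by ∂[p,q,r] = [q,r] − [p,r] + [p,q]. For instance
  ∂[v_0,v_4,v_5] = [v_4,v_5] − [v_0,v_5] + [v_0,v_4],
  ∂[v_0,v_1,v_2] = [v_1,v_2] − [v_0,v_2] + [v_0,v_1].
This gives a 18×12 integer matrix of rank 12; reducing to Smith normal form yields diagonal entries (1,1,1,1,1,1,1,1,1,1,1,2).

Now H_k = ker ∂_k / im ∂_{k+1}, so:

  H_0: rank C_0 − rank ∂_1 = 7 − 6 = 1, and the invariant factors of ∂_1 are all 1, so H_0 = Z.
  H_1: rank ker ∂_1 − rank ∂_2 = (18 − 6) − 12 = 0, and ∂_2 has invariant factor 2 > 1, so H_1 = Z_2.
  H_2: rank ker ∂_2 − rank ∂_3 = (12 − 12) − 0 = 0, and there is no ∂_3, so H_2 = 0.

(K is a triangulation of the real projective plane RP^2.)

Hence the Betti numbers are b_0 = 1, b_1 = 0, b_2 = 0.

b_0 = 1, b_1 = 0, b_2 = 0.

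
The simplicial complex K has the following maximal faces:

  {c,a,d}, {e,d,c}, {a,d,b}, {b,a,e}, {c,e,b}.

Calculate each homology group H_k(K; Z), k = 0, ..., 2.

H_0 = Z,  H_1 = Z,  H_2 = 0.

We work with the vertex ordering a < b < c < d < e. The simplices of K, each written with vertices in increasing order, are:

  0-simplices (5): a, b, c, d, e
  1-simplices (10): ab, ac, ad, ae, bc, bd, be, cd, ce, de
  2-simplices (5): abd, abe, acd, bce, cde

so the chain groups are C_0 ≅ Z^5, C_1 ≅ Z^10, C_2 ≅ Z^5.

∂_1: C_1 → C_0 sends each edge [p,q] (with p < q) to q − p.
The resulting 5×10 matrix has rank 4, and its Smith normal form has invariant factors (1,1,1,1).

The boundary map ∂_2: C_2 → C_1 maps a triangle to the signed sum of its edges. For instance
  ∂acd = cd − ad + ac,
  ∂abd = bd − ad + ab.
As a 10×5 matrix over Z this has rank 5, with invariant factors (1,1,1,1,1).

Computing H_k = (kernel of ∂_k) / (image of ∂_{k+1}):

  H_0: rank C_0 − rank ∂_1 = 5 − 4 = 1, and the invariant factors of ∂_1 are all 1, so H_0 ≅ Z.
  H_1: rank ker ∂_1 − rank ∂_2 = (10 − 4) − 5 = 1, and the invariant factors of ∂_2 are all 1, so H_1 ≅ Z.
  H_2: rank ker ∂_2 − rank ∂_3 = (5 − 5) − 0 = 0, and there is no ∂_3, so H_2 ≅ 0.

As a check, the Euler characteristic is 5 − 10 + 5 = 0, which agrees with 1 − 1 + 0 = 0.
(K is a triangulation of the Möbius band.)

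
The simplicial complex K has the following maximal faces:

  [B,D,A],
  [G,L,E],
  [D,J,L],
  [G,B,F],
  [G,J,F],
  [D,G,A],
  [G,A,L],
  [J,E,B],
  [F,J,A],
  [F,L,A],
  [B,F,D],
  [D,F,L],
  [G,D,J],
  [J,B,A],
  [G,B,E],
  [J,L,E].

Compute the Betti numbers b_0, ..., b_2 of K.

b_0 = 1, b_1 = 2, b_2 = 1.

Order the vertices as A < B < D < E < F < G < J < L. Listing each simplex with vertices in this order, K has dimension 2 with simplices:

  0-simplices (8): A, B, D, E, F, G, J, L
  1-simplices (24): AB, AD, AF, AG, AJ, AL, BD, BE, BF, BG, BJ, DF, DG, DJ, DL, EG, EJ, EL, FG, FJ, FL, GJ, GL, JL
  2-simplices (16): ABD, ABJ, ADG, AFJ, AFL, AGL, BDF, BEG, BEJ, BFG, DFL, DGJ, DJL, EGL, EJL, FGJ

Hence C_0 ≅ Z^8, C_1 ≅ Z^24, C_2 ≅ Z^16.

The boundary map ∂_1: C_1 → C_0 is given by ∂[p,q] = [q] − [p]. For instance
  ∂BF = F − B.
The resulting 8×24 matrix has rank 7, and its Smith normal form has invariant factors (1,1,1,1,1,1,1).

Boundary ∂_2: C_2 → C_1 maps a triangle to the signed sum of its edges. For instance
  ∂AFL = FL − AL + AF,
  ∂FGJ = GJ − FJ + FG.
The 24×16 boundary matrix has rank 15 and Smith normal form diag(1,1,1,1,1,1,1,1,1,1,1,1,1,1,1).

Now H_k = ker ∂_k / im ∂_{k+1}, so:

  H_0: rank C_0 − rank ∂_1 = 8 − 7 = 1, and the invariant factors of ∂_1 are all 1, so H_0 ≅ Z.
  H_1: rank ker ∂_1 − rank ∂_2 = (24 − 7) − 15 = 2, and the invariant factors of ∂_2 are all 1, so H_1 ≅ Z^2.
  H_2: rank ker ∂_2 − rank ∂_3 = (16 − 15) − 0 = 1, and there is no ∂_3, so H_2 ≅ Z.

(K is a triangulation of the torus T^2.)

Hence the Betti numbers are b_0 = 1, b_1 = 2, b_2 = 1.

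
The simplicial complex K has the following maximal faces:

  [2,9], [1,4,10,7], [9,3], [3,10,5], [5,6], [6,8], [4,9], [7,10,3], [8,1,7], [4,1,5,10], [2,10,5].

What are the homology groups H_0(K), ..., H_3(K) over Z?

H_0 ≅ Z,  H_1 ≅ Z^3,  H_2 = 0,  H_3 = 0.

Take the total order 1 < 2 < 3 < 4 < 5 < 6 < 7 < 8 < 9 < 10 on the vertex set. Then K (dimension 3) consists of the simplices:

  0-simplices (10): [1], [2], [3], [4], [5], [6], [7], [8], [9], [10]
  1-simplices (21): [1,4], [1,5], [1,7], [1,8], [1,10], [2,5], [2,9], [2,10], [3,5], [3,7], [3,9], [3,10], [4,5], [4,7], [4,9], [4,10], [5,6], [5,10], [6,8], [7,8], [7,10]
  2-simplices (11): [1,4,5], [1,4,7], [1,4,10], [1,5,10], [1,7,8], [1,7,10], [2,5,10], [3,5,10], [3,7,10], [4,5,10], [4,7,10]
  3-simplices (2): [1,4,5,10], [1,4,7,10]

Hence C_0 ≅ Z^10, C_1 ≅ Z^21, C_2 ≅ Z^11, C_3 ≅ Z^2.

∂_1: C_1 → C_0 maps an edge to its endpoints' difference, ∂[p,q] = q − p. For instance
  ∂[3,5] = [5] − [3].
This gives a 10×21 integer matrix of rank 9; reducing to Smith normal form yields diagonal entries (1,1,1,1,1,1,1,1,1).

Boundary ∂_2: C_2 → C_1 sends each 2-simplex [p,q,r] to [q,r] − [p,r] + [p,q]. For instance
  ∂[1,7,8] = [7,8] − [1,8] + [1,7],
  ∂[3,7,10] = [7,10] − [3,10] + [3,7].
As a 21×11 matrix over Z this has rank 9, with invariant factors (1,1,1,1,1,1,1,1,1).

The boundary map ∂_3: C_3 → C_2 sends each 3-simplex σ to the alternating sum Σ_i (−1)^i (σ with its i-th vertex removed). For instance
  ∂[1,4,5,10] = [4,5,10] − [1,5,10] + [1,4,10] − [1,4,5],
  ∂[1,4,7,10] = [4,7,10] − [1,7,10] + [1,4,10] − [1,4,7].
The resulting 11×2 matrix has rank 2, and its Smith normal form has invariant factors (1,1).

From H_k ≅ ker(∂_k) / im(∂_{k+1}) we obtain:

  H_0: rank C_0 − rank ∂_1 = 10 − 9 = 1, and the invariant factors of ∂_1 are all 1, so H_0 ≅ Z.
  H_1: rank ker ∂_1 − rank ∂_2 = (21 − 9) − 9 = 3, and the invariant factors of ∂_2 are all 1, so H_1 ≅ Z^3.
  H_2: rank ker ∂_2 − rank ∂_3 = (11 − 9) − 2 = 0, and the invariant factors of ∂_3 are all 1, so H_2 ≅ 0.
  H_3: rank ker ∂_3 − rank ∂_4 = (2 − 2) − 0 = 0, and there is no ∂_4, so H_3 ≅ 0.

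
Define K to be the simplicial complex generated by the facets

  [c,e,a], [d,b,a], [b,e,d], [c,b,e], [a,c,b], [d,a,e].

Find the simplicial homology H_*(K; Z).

H_0 ≅ Z,  H_1 = 0,  H_2 ≅ Z.

Order the vertices as a < b < c < d < e. Listing each simplex with vertices in this order, K has dimension 2 with simplices:

  0-simplices (5): a, b, c, d, e
  1-simplices (9): ab, ac, ad, ae, bc, bd, be, ce, de
  2-simplices (6): abc, abd, ace, ade, bce, bde

so the chain groups are C_0 ≅ Z^5, C_1 ≅ Z^9, C_2 ≅ Z^6.

The boundary map ∂_1: C_1 → C_0 sends each edge [p,q] (with p < q) to q − p. For instance
  ∂bd = d − b.
As a 5×9 matrix over Z this has rank 4, with invariant factors (1,1,1,1).

The boundary map ∂_2: C_2 → C_1 sends each 2-simplex [p,q,r] to [q,r] − [p,r] + [p,q]. For instance
  ∂bce = ce − be + bc,
  ∂ace = ce − ae + ac.
The resulting 9×6 matrix has rank 5, and its Smith normal form has invariant factors (1,1,1,1,1).

Computing H_k = (kernel of ∂_k) / (image of ∂_{k+1}):

  H_0: rank C_0 − rank ∂_1 = 5 − 4 = 1, and the invariant factors of ∂_1 are all 1, so H_0 ≅ Z.
  H_1: rank ker ∂_1 − rank ∂_2 = (9 − 4) − 5 = 0, and the invariant factors of ∂_2 are all 1, so H_1 ≅ 0.
  H_2: rank ker ∂_2 − rank ∂_3 = (6 − 5) − 0 = 1, and there is no ∂_3, so H_2 ≅ Z.

As a check, the Euler characteristic is 5 − 9 + 6 = 2, which agrees with 1 − 0 + 1 = 2.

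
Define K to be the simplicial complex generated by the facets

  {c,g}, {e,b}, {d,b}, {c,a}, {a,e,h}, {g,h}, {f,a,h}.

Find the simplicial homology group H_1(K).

H_1 = Z.

Take the total order a < b < c < d < e < f < g < h on the vertex set. Then K (dimension 2) consists of the simplices:

  0-simplices (8): a, b, c, d, e, f, g, h
  1-simplices (10): ac, ae, af, ah, bd, be, cg, eh, fh, gh
  2-simplices (2): aeh, afh

Hence C_0 ≅ Z^8, C_1 ≅ Z^10, C_2 ≅ Z^2.

∂_1: C_1 → C_0 is given by ∂[p,q] = [q] − [p].
This gives a 8×10 integer matrix of rank 7; reducing to Smith normal form yields diagonal entries (1,1,1,1,1,1,1).

Boundary ∂_2: C_2 → C_1 sends each 2-simplex [p,q,r] to [q,r] − [p,r] + [p,q]. For instance
  ∂afh = fh − ah + af,
  ∂aeh = eh − ah + ae.
As a 10×2 matrix over Z this has rank 2, with invariant factors (1,1).

Computing H_k = (kernel of ∂_k) / (image of ∂_{k+1}):

  H_1: rank ker ∂_1 − rank ∂_2 = (10 − 7) − 2 = 1, and the invariant factors of ∂_2 are all 1, so H_1 ≅ Z.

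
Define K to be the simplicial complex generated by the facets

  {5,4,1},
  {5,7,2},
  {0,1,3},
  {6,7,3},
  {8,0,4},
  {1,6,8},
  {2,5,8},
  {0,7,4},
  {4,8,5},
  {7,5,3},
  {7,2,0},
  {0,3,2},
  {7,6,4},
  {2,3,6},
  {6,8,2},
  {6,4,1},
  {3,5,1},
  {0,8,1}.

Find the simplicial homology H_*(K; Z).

Take the total order 0 < 1 < 2 < 3 < 4 < 5 < 6 < 7 < 8 on the vertex set. Then K (dimension 2) consists of the simplices:

  0-simplices (9): [0], [1], [2], [3], [4], [5], [6], [7], [8]
  1-simplices (27): (27 of them)
  2-simplices (18): [0,1,3], [0,1,8], [0,2,3], [0,2,7], [0,4,7], [0,4,8], [1,3,5], [1,4,5], [1,4,6], [1,6,8], [2,3,6], [2,5,7], [2,5,8], [2,6,8], [3,5,7], [3,6,7], [4,5,8], [4,6,7]

Hence C_0 ≅ Z^9, C_1 ≅ Z^27, C_2 ≅ Z^18.

The boundary map ∂_1: C_1 → C_0 is given by ∂[p,q] = [q] − [p]. For instance
  ∂[2,8] = [8] − [2].
As a 9×27 matrix over Z this has rank 8, with invariant factors (1,1,1,1,1,1,1,1).

∂_2: C_2 → C_1 maps a triangle to the signed sum of its edges. For instance
  ∂[0,2,3] = [2,3] − [0,3] + [0,2],
  ∂[2,6,8] = [6,8] − [2,8] + [2,6].
As a 27×18 matrix over Z this has rank 18, with invariant factors (1,1,1,1,1,1,1,1,1,1,1,1,1,1,1,1,1,2).

Reading off H_k = ker ∂_k / im ∂_{k+1}:

  H_0: rank C_0 − rank ∂_1 = 9 − 8 = 1, and the invariant factors of ∂_1 are all 1, so H_0 = Z.
  H_1: rank ker ∂_1 − rank ∂_2 = (27 − 8) − 18 = 1, and ∂_2 has invariant factor 2 > 1, so H_1 = Z ⊕ Z/2.
  H_2: rank ker ∂_2 − rank ∂_3 = (18 − 18) − 0 = 0, and there is no ∂_3, so H_2 = 0.

As a check, the Euler characteristic is 9 − 27 + 18 = 0, which agrees with 1 − 1 + 0 = 0.

H_0 ≅ Z,  H_1 ≅ Z ⊕ Z/2,  H_2 = 0.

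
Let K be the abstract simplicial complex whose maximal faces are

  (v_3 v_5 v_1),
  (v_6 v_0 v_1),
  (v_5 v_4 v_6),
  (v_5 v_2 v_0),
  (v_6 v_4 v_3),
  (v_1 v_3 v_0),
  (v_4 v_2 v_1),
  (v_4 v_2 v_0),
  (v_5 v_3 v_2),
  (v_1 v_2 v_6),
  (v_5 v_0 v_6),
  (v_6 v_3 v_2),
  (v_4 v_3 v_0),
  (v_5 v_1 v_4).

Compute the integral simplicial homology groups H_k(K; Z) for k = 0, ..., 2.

We work with the vertex ordering v_0 < v_1 < v_2 < v_3 < v_4 < v_5 < v_6. The simplices of K, each written with vertices in increasing order, are:

  0-simplices (7): [v_0], [v_1], [v_2], [v_3], [v_4], [v_5], [v_6]
  1-simplices (21): (21 of them)
  2-simplices (14): (14 of them)

giving chain groups C_0 ≅ Z^7, C_1 ≅ Z^21, C_2 ≅ Z^14.

The boundary map ∂_1: C_1 → C_0 maps an edge to its endpoints' difference, ∂[p,q] = q − p. For instance
  ∂[v_1,v_6] = [v_6] − [v_1].
The resulting 7×21 matrix has rank 6, and its Smith normal form has invariant factors (1,1,1,1,1,1).

Boundary ∂_2: C_2 → C_1 acts by ∂[p,q,r] = [q,r] − [p,r] + [p,q]. For instance
  ∂[v_1,v_4,v_5] = [v_4,v_5] − [v_1,v_5] + [v_1,v_4],
  ∂[v_0,v_2,v_4] = [v_2,v_4] − [v_0,v_4] + [v_0,v_2].
The 21×14 boundary matrix has rank 13 and Smith normal form diag(1,1,1,1,1,1,1,1,1,1,1,1,1).

Reading off H_k = ker ∂_k / im ∂_{k+1}:

  H_0: rank C_0 − rank ∂_1 = 7 − 6 = 1, and the invariant factors of ∂_1 are all 1, so H_0 ≅ Z.
  H_1: rank ker ∂_1 − rank ∂_2 = (21 − 6) − 13 = 2, and the invariant factors of ∂_2 are all 1, so H_1 ≅ Z^2.
  H_2: rank ker ∂_2 − rank ∂_3 = (14 − 13) − 0 = 1, and there is no ∂_3, so H_2 ≅ Z.

(K is a triangulation of the torus T^2.)

H_0 = Z,  H_1 = Z^2,  H_2 = Z.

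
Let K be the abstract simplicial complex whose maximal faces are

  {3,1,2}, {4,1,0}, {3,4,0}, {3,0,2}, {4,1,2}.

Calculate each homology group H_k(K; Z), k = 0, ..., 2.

We work with the vertex ordering 0 < 1 < 2 < 3 < 4. The simplices of K, each written with vertices in increasing order, are:

  0-simplices (5): [0], [1], [2], [3], [4]
  1-simplices (10): [0,1], [0,2], [0,3], [0,4], [1,2], [1,3], [1,4], [2,3], [2,4], [3,4]
  2-simplices (5): [0,1,4], [0,2,3], [0,3,4], [1,2,3], [1,2,4]

so the chain groups are C_0 ≅ Z^5, C_1 ≅ Z^10, C_2 ≅ Z^5.

The boundary map ∂_1: C_1 → C_0 maps an edge to its endpoints' difference, ∂[p,q] = q − p. For instance
  ∂[0,4] = [4] − [0].
The resulting 5×10 matrix has rank 4, and its Smith normal form has invariant factors (1,1,1,1).

∂_2: C_2 → C_1 sends each 2-simplex [p,q,r] to [q,r] − [p,r] + [p,q]. For instance
  ∂[0,1,4] = [1,4] − [0,4] + [0,1],
  ∂[0,3,4] = [3,4] − [0,4] + [0,3].
The 10×5 boundary matrix has rank 5 and Smith normal form diag(1,1,1,1,1).

Now H_k = ker ∂_k / im ∂_{k+1}, so:

  H_0: rank C_0 − rank ∂_1 = 5 − 4 = 1, and the invariant factors of ∂_1 are all 1, so H_0 ≅ Z.
  H_1: rank ker ∂_1 − rank ∂_2 = (10 − 4) − 5 = 1, and the invariant factors of ∂_2 are all 1, so H_1 ≅ Z.
  H_2: rank ker ∂_2 − rank ∂_3 = (5 − 5) − 0 = 0, and there is no ∂_3, so H_2 ≅ 0.

(K is a triangulation of the Möbius band.)

H_0 ≅ Z,  H_1 ≅ Z,  H_2 = 0.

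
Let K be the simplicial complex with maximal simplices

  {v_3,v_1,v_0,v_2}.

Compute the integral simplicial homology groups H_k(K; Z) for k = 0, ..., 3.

H_0 ≅ Z,  H_1 = 0,  H_2 = 0,  H_3 = 0.

Fix the vertex order v_0 < v_1 < v_2 < v_3 and write every simplex with vertices in increasing order. Then dim K = 3 and the simplices of K are:

  0-simplices (4): [v_0], [v_1], [v_2], [v_3]
  1-simplices (6): [v_0,v_1], [v_0,v_2], [v_0,v_3], [v_1,v_2], [v_1,v_3], [v_2,v_3]
  2-simplices (4): [v_0,v_1,v_2], [v_0,v_1,v_3], [v_0,v_2,v_3], [v_1,v_2,v_3]
  3-simplices (1): [v_0,v_1,v_2,v_3]

Hence C_0 ≅ Z^4, C_1 ≅ Z^6, C_2 ≅ Z^4, C_3 ≅ Z^1.

Boundary ∂_1: C_1 → C_0 sends each edge [p,q] (with p < q) to q − p. For instance
  ∂[v_0,v_1] = [v_1] − [v_0].
The resulting 4×6 matrix has rank 3, and its Smith normal form has invariant factors (1,1,1).

∂_2: C_2 → C_1 maps a triangle to the signed sum of its edges. For instance
  ∂[v_0,v_1,v_2] = [v_1,v_2] − [v_0,v_2] + [v_0,v_1],
  ∂[v_0,v_1,v_3] = [v_1,v_3] − [v_0,v_3] + [v_0,v_1].
As a 6×4 matrix over Z this has rank 3, with invariant factors (1,1,1).

The boundary map ∂_3: C_3 → C_2 sends each 3-simplex σ to the alternating sum Σ_i (−1)^i (σ with its i-th vertex removed). For instance
  ∂[v_0,v_1,v_2,v_3] = [v_1,v_2,v_3] − [v_0,v_2,v_3] + [v_0,v_1,v_3] − [v_0,v_1,v_2].
This gives a 4×1 integer matrix of rank 1; reducing to Smith normal form yields diagonal entries (1).

Reading off H_k = ker ∂_k / im ∂_{k+1}:

  H_0: rank C_0 − rank ∂_1 = 4 − 3 = 1, and the invariant factors of ∂_1 are all 1, so H_0 ≅ Z.
  H_1: rank ker ∂_1 − rank ∂_2 = (6 − 3) − 3 = 0, and the invariant factors of ∂_2 are all 1, so H_1 ≅ 0.
  H_2: rank ker ∂_2 − rank ∂_3 = (4 − 3) − 1 = 0, and the invariant factors of ∂_3 are all 1, so H_2 ≅ 0.
  H_3: rank ker ∂_3 − rank ∂_4 = (1 − 1) − 0 = 0, and there is no ∂_4, so H_3 ≅ 0.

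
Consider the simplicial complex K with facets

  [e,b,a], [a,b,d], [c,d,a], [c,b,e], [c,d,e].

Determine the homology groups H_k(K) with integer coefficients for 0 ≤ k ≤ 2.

H_0 ≅ Z,  H_1 ≅ Z,  H_2 = 0.

Fix the vertex order a < b < c < d < e and write every simplex with vertices in increasing order. Then dim K = 2 and the simplices of K are:

  0-simplices (5): a, b, c, d, e
  1-simplices (10): ab, ac, ad, ae, bc, bd, be, cd, ce, de
  2-simplices (5): abd, abe, acd, bce, cde

giving chain groups C_0 ≅ Z^5, C_1 ≅ Z^10, C_2 ≅ Z^5.

The boundary map ∂_1: C_1 → C_0 sends each edge [p,q] (with p < q) to q − p.
This gives a 5×10 integer matrix of rank 4; reducing to Smith normal form yields diagonal entries (1,1,1,1).

The boundary map ∂_2: C_2 → C_1 sends each 2-simplex [p,q,r] to [q,r] − [p,r] + [p,q]. For instance
  ∂abd = bd − ad + ab,
  ∂bce = ce − be + bc.
As a 10×5 matrix over Z this has rank 5, with invariant factors (1,1,1,1,1).

Reading off H_k = ker ∂_k / im ∂_{k+1}:

  H_0: rank C_0 − rank ∂_1 = 5 − 4 = 1, and the invariant factors of ∂_1 are all 1, so H_0 = Z.
  H_1: rank ker ∂_1 − rank ∂_2 = (10 − 4) − 5 = 1, and the invariant factors of ∂_2 are all 1, so H_1 = Z.
  H_2: rank ker ∂_2 − rank ∂_3 = (5 − 5) − 0 = 0, and there is no ∂_3, so H_2 = 0.

As a check, the Euler characteristic is 5 − 10 + 5 = 0, which agrees with 1 − 1 + 0 = 0.
(K is a triangulation of the Möbius band.)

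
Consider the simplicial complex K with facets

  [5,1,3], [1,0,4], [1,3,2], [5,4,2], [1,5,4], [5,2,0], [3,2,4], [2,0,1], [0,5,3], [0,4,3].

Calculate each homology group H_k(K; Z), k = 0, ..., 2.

H_0 = Z,  H_1 = Z/2Z,  H_2 = 0.

We work with the vertex ordering 0 < 1 < 2 < 3 < 4 < 5. The simplices of K, each written with vertices in increasing order, are:

  0-simplices (6): [0], [1], [2], [3], [4], [5]
  1-simplices (15): [0,1], [0,2], [0,3], [0,4], [0,5], [1,2], [1,3], [1,4], [1,5], [2,3], [2,4], [2,5], [3,4], [3,5], [4,5]
  2-simplices (10): [0,1,2], [0,1,4], [0,2,5], [0,3,4], [0,3,5], [1,2,3], [1,3,5], [1,4,5], [2,3,4], [2,4,5]

so the chain groups are C_0 ≅ Z^6, C_1 ≅ Z^15, C_2 ≅ Z^10.

Boundary ∂_1: C_1 → C_0 is given by ∂[p,q] = [q] − [p]. For instance
  ∂[3,4] = [4] − [3].
As a 6×15 matrix over Z this has rank 5, with invariant factors (1,1,1,1,1).

The boundary map ∂_2: C_2 → C_1 maps a triangle to the signed sum of its edges. For instance
  ∂[1,4,5] = [4,5] − [1,5] + [1,4],
  ∂[0,3,5] = [3,5] − [0,5] + [0,3].
As a 15×10 matrix over Z this has rank 10, with invariant factors (1,1,1,1,1,1,1,1,1,2).

Now H_k = ker ∂_k / im ∂_{k+1}, so:

  H_0: rank C_0 − rank ∂_1 = 6 − 5 = 1, and the invariant factors of ∂_1 are all 1, so H_0 = Z.
  H_1: rank ker ∂_1 − rank ∂_2 = (15 − 5) − 10 = 0, and ∂_2 has invariant factor 2 > 1, so H_1 = Z/2Z.
  H_2: rank ker ∂_2 − rank ∂_3 = (10 − 10) − 0 = 0, and there is no ∂_3, so H_2 = 0.

As a check, the Euler characteristic is 6 − 15 + 10 = 1, which agrees with 1 − 0 + 0 = 1.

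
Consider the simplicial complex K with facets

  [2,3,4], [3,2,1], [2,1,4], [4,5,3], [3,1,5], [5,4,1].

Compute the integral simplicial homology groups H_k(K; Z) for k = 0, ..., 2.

Take the total order 1 < 2 < 3 < 4 < 5 on the vertex set. Then K (dimension 2) consists of the simplices:

  0-simplices (5): [1], [2], [3], [4], [5]
  1-simplices (9): [1,2], [1,3], [1,4], [1,5], [2,3], [2,4], [3,4], [3,5], [4,5]
  2-simplices (6): [1,2,3], [1,2,4], [1,3,5], [1,4,5], [2,3,4], [3,4,5]

so the chain groups are C_0 ≅ Z^5, C_1 ≅ Z^9, C_2 ≅ Z^6.

∂_1: C_1 → C_0 maps an edge to its endpoints' difference, ∂[p,q] = q − p. For instance
  ∂[4,5] = [5] − [4].
As a 5×9 matrix over Z this has rank 4, with invariant factors (1,1,1,1).

The boundary map ∂_2: C_2 → C_1 maps a triangle to the signed sum of its edges. For instance
  ∂[1,4,5] = [4,5] − [1,5] + [1,4],
  ∂[2,3,4] = [3,4] − [2,4] + [2,3].
The resulting 9×6 matrix has rank 5, and its Smith normal form has invariant factors (1,1,1,1,1).

From H_k ≅ ker(∂_k) / im(∂_{k+1}) we obtain:

  H_0: rank C_0 − rank ∂_1 = 5 − 4 = 1, and the invariant factors of ∂_1 are all 1, so H_0 = Z.
  H_1: rank ker ∂_1 − rank ∂_2 = (9 − 4) − 5 = 0, and the invariant factors of ∂_2 are all 1, so H_1 = 0.
  H_2: rank ker ∂_2 − rank ∂_3 = (6 − 5) − 0 = 1, and there is no ∂_3, so H_2 = Z.

H_0 = Z,  H_1 = 0,  H_2 = Z.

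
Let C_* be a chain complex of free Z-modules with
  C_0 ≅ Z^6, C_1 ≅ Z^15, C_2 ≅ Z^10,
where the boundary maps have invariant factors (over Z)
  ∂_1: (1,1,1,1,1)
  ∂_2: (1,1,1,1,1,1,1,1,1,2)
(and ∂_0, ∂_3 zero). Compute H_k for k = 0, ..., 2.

H_0 = Z,  H_1 = Z/2,  H_2 = 0.

H_0: b_0 = 6 − 0 − 5 = 1; torsion from ∂_1 factors > 1: none. So H_0 = Z.
H_1: b_1 = 15 − 5 − 10 = 0; torsion from ∂_2 factors > 1: [2]. So H_1 = Z/2.
H_2: b_2 = 10 − 10 − 0 = 0; torsion from ∂_3 factors > 1: none. So H_2 = 0.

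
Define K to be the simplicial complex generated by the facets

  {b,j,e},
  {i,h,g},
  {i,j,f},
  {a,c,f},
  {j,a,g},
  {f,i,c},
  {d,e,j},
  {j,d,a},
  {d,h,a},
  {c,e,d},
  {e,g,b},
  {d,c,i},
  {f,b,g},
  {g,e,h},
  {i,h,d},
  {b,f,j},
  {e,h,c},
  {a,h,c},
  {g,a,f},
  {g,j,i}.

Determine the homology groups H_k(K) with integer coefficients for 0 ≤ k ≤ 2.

We work with the vertex ordering a < b < c < d < e < f < g < h < i < j. The simplices of K, each written with vertices in increasing order, are:

  0-simplices (10): a, b, c, d, e, f, g, h, i, j
  1-simplices (30): ac, ad, af, ag, ah, aj, be, bf, bg, bj, cd, ce, cf, ch, ci, de, dh, di, dj, eg, eh, ej, fg, fi, fj, gh, gi, gj, hi, ij
  2-simplices (20): acf, ach, adh, adj, afg, agj, beg, bej, bfg, bfj, cde, cdi, ceh, cfi, dej, dhi, egh, fij, ghi, gij

Hence C_0 ≅ Z^10, C_1 ≅ Z^30, C_2 ≅ Z^20.

Boundary ∂_1: C_1 → C_0 is given by ∂[p,q] = [q] − [p]. For instance
  ∂ij = j − i.
This gives a 10×30 integer matrix of rank 9; reducing to Smith normal form yields diagonal entries (1,1,1,1,1,1,1,1,1).

Boundary ∂_2: C_2 → C_1 maps a triangle to the signed sum of its edges. For instance
  ∂ach = ch − ah + ac,
  ∂gij = ij − gj + gi.
This gives a 30×20 integer matrix of rank 20; reducing to Smith normal form yields diagonal entries (1,1,1,1,1,1,1,1,1,1,1,1,1,1,1,1,1,1,1,2).

Computing H_k = (kernel of ∂_k) / (image of ∂_{k+1}):

  H_0: rank C_0 − rank ∂_1 = 10 − 9 = 1, and the invariant factors of ∂_1 are all 1, so H_0 = Z.
  H_1: rank ker ∂_1 − rank ∂_2 = (30 − 9) − 20 = 1, and ∂_2 has invariant factor 2 > 1, so H_1 = Z ⊕ Z/2Z.
  H_2: rank ker ∂_2 − rank ∂_3 = (20 − 20) − 0 = 0, and there is no ∂_3, so H_2 = 0.

As a check, the Euler characteristic is 10 − 30 + 20 = 0, which agrees with 1 − 1 + 0 = 0.
(K is a triangulation of the Klein bottle.)

H_0 ≅ Z,  H_1 ≅ Z ⊕ Z/2Z,  H_2 = 0.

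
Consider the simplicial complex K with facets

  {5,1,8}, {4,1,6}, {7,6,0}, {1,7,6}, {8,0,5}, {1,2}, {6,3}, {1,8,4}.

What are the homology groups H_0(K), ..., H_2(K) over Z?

H_0 ≅ Z,  H_1 ≅ Z,  H_2 = 0.

K has 9 vertices, 15 edges, 6 triangles.
rank ∂_0 = 0, rank ∂_1 = 8 ⇒ b_0 = 9 − 0 − 8 = 1; all invariant factors of ∂_1 are 1 so no torsion. So H_0 ≅ Z.
rank ∂_1 = 8, rank ∂_2 = 6 ⇒ b_1 = 15 − 8 − 6 = 1; all invariant factors of ∂_2 are 1 so no torsion. So H_1 ≅ Z.
rank ∂_2 = 6, rank ∂_3 = 0 ⇒ b_2 = 6 − 6 − 0 = 0. So H_2 ≅ 0.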